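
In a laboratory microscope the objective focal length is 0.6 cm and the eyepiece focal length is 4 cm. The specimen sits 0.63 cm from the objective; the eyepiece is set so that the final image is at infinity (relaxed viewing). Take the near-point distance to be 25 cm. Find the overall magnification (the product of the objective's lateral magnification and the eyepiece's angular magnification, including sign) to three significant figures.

Objective: 1/d_i = 1/f_obj - 1/d_o = 1/0.6 - 1/0.63 = 0.07937 cm^-1, so d_i = 12.600 cm.
m_obj = -d_i/d_o = -12.600/0.63 = -20.000.
Eyepiece angular magnification (image at infinity): M_eye = D/f_e = 25/4 = 6.250.
Overall M = m_obj x M_eye = (-20.000)(6.250) = -125.00.

-125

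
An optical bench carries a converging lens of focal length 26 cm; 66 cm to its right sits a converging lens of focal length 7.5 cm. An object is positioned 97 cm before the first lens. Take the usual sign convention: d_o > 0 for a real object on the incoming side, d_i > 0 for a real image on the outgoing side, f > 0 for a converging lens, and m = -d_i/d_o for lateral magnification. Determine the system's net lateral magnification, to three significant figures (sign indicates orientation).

Lens 1: 1/d_i1 = 1/f_1 - 1/d_o1 = 1/26 - 1/97 = 0.02815 cm^-1, so d_i1 = 35.521 cm.
m_1 = -(35.521)/97 = -0.3662.
The intermediate image is 35.521 cm to the right of lens 1, so d_o2 = L - d_i1 = 66 - 35.521 = 30.479 cm.
Lens 2: 1/d_i2 = 1/f_2 - 1/d_o2 = 1/7.5 - 1/(30.479) = 0.10052 cm^-1, so d_i2 = 9.948 cm.
m_2 = -(9.948)/(30.479) = -0.3264.
Overall magnification: m = m_1 m_2 = 0.1195.

0.120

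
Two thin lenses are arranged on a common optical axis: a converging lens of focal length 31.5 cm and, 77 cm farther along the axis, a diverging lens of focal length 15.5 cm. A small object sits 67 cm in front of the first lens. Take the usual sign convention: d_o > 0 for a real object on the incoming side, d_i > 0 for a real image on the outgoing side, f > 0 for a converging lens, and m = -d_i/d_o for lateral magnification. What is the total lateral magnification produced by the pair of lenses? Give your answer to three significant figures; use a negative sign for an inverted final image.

Applying the thin-lens equation to the first lens, 1/31.5 = 1/67 + 1/d_i1, which gives d_i1 = 59.451 cm.
Its lateral magnification is m_1 = -d_i1/d_o1 = -(59.451)/67 = -0.8873.
That image sits 17.549 cm in front of the second lens, so d_o2 = 17.549 cm.
Applying the thin-lens equation again with f_2 = -15.5 cm and d_o2 = 17.549 cm gives d_i2 = -8.231 cm.
m_2 = -(-8.231)/(17.549) = 0.4690.
Overall magnification: m = m_1 m_2 = -0.4162.

-0.416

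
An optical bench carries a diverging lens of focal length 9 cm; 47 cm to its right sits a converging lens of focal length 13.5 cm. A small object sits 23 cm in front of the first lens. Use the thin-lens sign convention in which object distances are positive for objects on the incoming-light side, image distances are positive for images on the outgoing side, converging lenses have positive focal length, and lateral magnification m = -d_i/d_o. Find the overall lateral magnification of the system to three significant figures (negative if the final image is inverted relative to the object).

-0.0950

Lens 1: 1/d_i1 = 1/f_1 - 1/d_o1 = 1/(-9) - 1/23 = -0.15459 cm^-1, so d_i1 = -6.469 cm.
m_1 = -(-6.469)/23 = 0.2812.
The intermediate image is virtual, 6.469 cm to the left of lens 1, so d_o2 = L - d_i1 = 47 - (-6.469) = 53.469 cm.
Lens 2: 1/d_i2 = 1/f_2 - 1/d_o2 = 1/13.5 - 1/(53.469) = 0.05537 cm^-1, so d_i2 = 18.060 cm.
m_2 = -(18.060)/(53.469) = -0.3378.
Total m = m_1 x m_2 = (0.2812)(-0.3378) = -0.0950.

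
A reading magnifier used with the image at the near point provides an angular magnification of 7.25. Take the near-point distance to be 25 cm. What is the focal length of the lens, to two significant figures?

4.0 cm

For the image at the near point, M = 1 + D/f.
f = D/(M - 1) = 25/(7.25 - 1) = 4.000 cm.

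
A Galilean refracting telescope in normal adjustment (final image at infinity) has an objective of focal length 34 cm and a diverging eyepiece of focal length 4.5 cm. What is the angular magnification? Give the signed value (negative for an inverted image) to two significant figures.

M = -f_obj/f_eye = -34/(-4.5) = 7.556.

7.6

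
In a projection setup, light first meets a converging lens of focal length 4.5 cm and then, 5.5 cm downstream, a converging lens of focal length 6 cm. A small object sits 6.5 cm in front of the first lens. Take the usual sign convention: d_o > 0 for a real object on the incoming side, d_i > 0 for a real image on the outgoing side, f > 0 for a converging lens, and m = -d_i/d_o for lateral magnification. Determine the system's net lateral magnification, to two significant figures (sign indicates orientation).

-0.89

Lens 1: 1/d_i1 = 1/f_1 - 1/d_o1 = 1/4.5 - 1/6.5 = 0.06838 cm^-1, so d_i1 = 14.625 cm.
m_1 = -(14.625)/6.5 = -2.2500.
Since 14.625 cm > 5.5 cm, the first image lies past the second lens and serves as a virtual object: d_o2 = L - d_i1 = -9.125 cm.
Lens 2: 1/d_i2 = 1/f_2 - 1/d_o2 = 1/6 - 1/(-9.125) = 0.27626 cm^-1, so d_i2 = 3.620 cm.
m_2 = -(3.620)/(-9.125) = 0.3967.
The system's lateral magnification is m_1 m_2 = (-2.2500)(0.3967) = -0.8926.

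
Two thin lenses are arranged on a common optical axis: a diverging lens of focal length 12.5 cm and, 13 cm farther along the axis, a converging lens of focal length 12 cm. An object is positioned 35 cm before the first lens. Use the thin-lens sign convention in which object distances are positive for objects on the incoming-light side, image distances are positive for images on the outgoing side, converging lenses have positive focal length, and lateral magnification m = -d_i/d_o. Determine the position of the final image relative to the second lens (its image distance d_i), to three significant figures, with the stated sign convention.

Applying the thin-lens equation to the first lens, 1/(-12.5) = 1/35 + 1/d_i1, which gives d_i1 = -9.211 cm.
With d_i1 < 0 the first image is virtual and lies on the object side; the object distance for lens 2 is d_o2 = 13 - (-9.211) = 22.211 cm.
Applying the thin-lens equation again with f_2 = 12 cm and d_o2 = 22.211 cm gives d_i2 = 26.103 cm.

26.1 cm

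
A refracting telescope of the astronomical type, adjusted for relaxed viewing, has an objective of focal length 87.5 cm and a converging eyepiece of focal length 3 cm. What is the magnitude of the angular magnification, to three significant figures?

29.2

|M| = f_obj/|f_eye| = 87.5/3 = 29.167.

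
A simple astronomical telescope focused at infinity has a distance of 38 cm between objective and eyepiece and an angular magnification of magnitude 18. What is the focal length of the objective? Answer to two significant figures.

In normal adjustment the tube length equals f_obj + f_eye and |M| = f_obj/f_eye.
So f_obj = 18 f_eye and 18 f_eye + f_eye = 38 cm, giving f_eye = 38/19 = 2.000 cm and f_obj = 36.000 cm.

36 cm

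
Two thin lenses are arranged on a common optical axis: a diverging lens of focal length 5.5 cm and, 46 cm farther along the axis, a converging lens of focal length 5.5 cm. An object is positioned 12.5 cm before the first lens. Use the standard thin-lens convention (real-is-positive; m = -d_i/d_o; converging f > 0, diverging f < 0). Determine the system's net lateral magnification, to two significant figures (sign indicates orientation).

-0.038

Lens 1: 1/d_i1 = 1/f_1 - 1/d_o1 = 1/(-5.5) - 1/12.5 = -0.26182 cm^-1, so d_i1 = -3.819 cm.
m_1 = -(-3.819)/12.5 = 0.3056.
The intermediate image is virtual, 3.819 cm to the left of lens 1, so d_o2 = L - d_i1 = 46 - (-3.819) = 49.819 cm.
Lens 2: 1/d_i2 = 1/f_2 - 1/d_o2 = 1/5.5 - 1/(49.819) = 0.16175 cm^-1, so d_i2 = 6.183 cm.
m_2 = -(6.183)/(49.819) = -0.1241.
Overall magnification: m = m_1 m_2 = -0.0379.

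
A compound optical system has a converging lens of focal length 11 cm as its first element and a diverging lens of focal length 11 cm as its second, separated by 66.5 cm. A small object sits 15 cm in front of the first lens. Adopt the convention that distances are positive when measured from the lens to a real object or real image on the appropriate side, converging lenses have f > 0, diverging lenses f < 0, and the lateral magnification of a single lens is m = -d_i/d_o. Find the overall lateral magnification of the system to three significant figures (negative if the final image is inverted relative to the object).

Applying the thin-lens equation to the first lens, 1/11 = 1/15 + 1/d_i1, which gives d_i1 = 41.250 cm.
Its lateral magnification is m_1 = -d_i1/d_o1 = -(41.250)/15 = -2.7500.
Object distance for lens 2: d_o2 = 66.5 - 41.250 = 25.250 cm.
Applying the thin-lens equation again with f_2 = -11 cm and d_o2 = 25.250 cm gives d_i2 = -7.662 cm.
m_2 = -(-7.662)/(25.250) = 0.3034.
Total m = m_1 x m_2 = (-2.7500)(0.3034) = -0.8345.

-0.834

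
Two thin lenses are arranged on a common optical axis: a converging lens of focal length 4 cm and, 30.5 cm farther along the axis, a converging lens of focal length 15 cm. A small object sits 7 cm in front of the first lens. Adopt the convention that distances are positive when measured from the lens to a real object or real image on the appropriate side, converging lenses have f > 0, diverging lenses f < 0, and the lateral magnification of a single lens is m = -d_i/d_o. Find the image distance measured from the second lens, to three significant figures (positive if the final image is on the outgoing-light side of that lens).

51.5 cm

Lens 1: 1/d_i1 = 1/f_1 - 1/d_o1 = 1/4 - 1/7 = 0.10714 cm^-1, so d_i1 = 9.333 cm.
The intermediate image is 9.333 cm to the right of lens 1, so d_o2 = L - d_i1 = 30.5 - 9.333 = 21.167 cm.
Lens 2: 1/d_i2 = 1/f_2 - 1/d_o2 = 1/15 - 1/(21.167) = 0.01942 cm^-1, so d_i2 = 51.486 cm.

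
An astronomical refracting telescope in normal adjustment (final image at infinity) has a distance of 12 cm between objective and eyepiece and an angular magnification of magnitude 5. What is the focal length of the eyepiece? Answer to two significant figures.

In normal adjustment the tube length equals f_obj + f_eye and |M| = f_obj/f_eye.
So f_obj = 5 f_eye and 5 f_eye + f_eye = 12 cm, giving f_eye = 12/6 = 2.000 cm and f_obj = 10.000 cm.

2.0 cm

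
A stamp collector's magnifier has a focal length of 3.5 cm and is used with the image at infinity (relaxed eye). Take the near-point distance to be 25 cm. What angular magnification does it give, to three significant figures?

7.14

M = D/f = 25/3.5 = 7.143.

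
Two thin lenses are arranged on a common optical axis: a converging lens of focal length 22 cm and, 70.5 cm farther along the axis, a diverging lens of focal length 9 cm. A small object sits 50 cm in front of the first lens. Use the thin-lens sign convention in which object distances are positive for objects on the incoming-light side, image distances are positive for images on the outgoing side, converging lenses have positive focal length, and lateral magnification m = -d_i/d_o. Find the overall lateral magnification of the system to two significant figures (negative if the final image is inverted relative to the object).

Applying the thin-lens equation to the first lens, 1/22 = 1/50 + 1/d_i1, which gives d_i1 = 39.286 cm.
Its lateral magnification is m_1 = -d_i1/d_o1 = -(39.286)/50 = -0.7857.
Object distance for lens 2: d_o2 = 70.5 - 39.286 = 31.214 cm.
Applying the thin-lens equation again with f_2 = -9 cm and d_o2 = 31.214 cm gives d_i2 = -6.986 cm.
m_2 = -(-6.986)/(31.214) = 0.2238.
Overall magnification: m = m_1 m_2 = -0.1758.

-0.18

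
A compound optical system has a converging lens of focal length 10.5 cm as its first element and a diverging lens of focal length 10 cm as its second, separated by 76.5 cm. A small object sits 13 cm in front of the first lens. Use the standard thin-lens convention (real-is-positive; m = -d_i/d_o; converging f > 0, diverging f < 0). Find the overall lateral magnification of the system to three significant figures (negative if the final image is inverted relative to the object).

Applying the thin-lens equation to the first lens, 1/10.5 = 1/13 + 1/d_i1, which gives d_i1 = 54.600 cm.
Its lateral magnification is m_1 = -d_i1/d_o1 = -(54.600)/13 = -4.2000.
Object distance for lens 2: d_o2 = 76.5 - 54.600 = 21.900 cm.
Applying the thin-lens equation again with f_2 = -10 cm and d_o2 = 21.900 cm gives d_i2 = -6.865 cm.
m_2 = -(-6.865)/(21.900) = 0.3135.
Total m = m_1 x m_2 = (-4.2000)(0.3135) = -1.3166.

-1.32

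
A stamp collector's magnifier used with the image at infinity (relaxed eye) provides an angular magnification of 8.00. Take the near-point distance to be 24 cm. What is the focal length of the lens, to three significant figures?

3.00 cm

For the image at infinity, M = D/f.
f = D/M = 24/8.0 = 3.000 cm.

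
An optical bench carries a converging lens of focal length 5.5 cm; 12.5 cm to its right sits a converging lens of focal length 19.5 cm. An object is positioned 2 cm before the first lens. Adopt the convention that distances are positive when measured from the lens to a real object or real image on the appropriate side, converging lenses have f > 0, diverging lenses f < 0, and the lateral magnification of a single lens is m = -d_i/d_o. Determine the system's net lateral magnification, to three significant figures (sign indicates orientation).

Applying the thin-lens equation to the first lens, 1/5.5 = 1/2 + 1/d_i1, which gives d_i1 = -3.143 cm.
Its lateral magnification is m_1 = -d_i1/d_o1 = -(-3.143)/2 = 1.5714.
The intermediate image is virtual, 3.143 cm to the left of lens 1, so d_o2 = L - d_i1 = 12.5 - (-3.143) = 15.643 cm.
Applying the thin-lens equation again with f_2 = 19.5 cm and d_o2 = 15.643 cm gives d_i2 = -79.083 cm.
m_2 = -(-79.083)/(15.643) = 5.0556.
Overall magnification: m = m_1 m_2 = 7.9444.

7.94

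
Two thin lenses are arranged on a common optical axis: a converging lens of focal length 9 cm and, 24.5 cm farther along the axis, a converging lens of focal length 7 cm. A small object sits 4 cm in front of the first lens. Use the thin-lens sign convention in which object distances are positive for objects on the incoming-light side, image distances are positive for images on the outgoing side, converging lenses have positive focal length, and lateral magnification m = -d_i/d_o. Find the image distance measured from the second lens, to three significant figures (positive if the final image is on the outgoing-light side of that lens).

Lens 1: 1/d_i1 = 1/f_1 - 1/d_o1 = 1/9 - 1/4 = -0.13889 cm^-1, so d_i1 = -7.200 cm.
With d_i1 < 0 the first image is virtual and lies on the object side; the object distance for lens 2 is d_o2 = 24.5 - (-7.200) = 31.700 cm.
Lens 2: 1/d_i2 = 1/f_2 - 1/d_o2 = 1/7 - 1/(31.700) = 0.11131 cm^-1, so d_i2 = 8.984 cm.

8.98 cm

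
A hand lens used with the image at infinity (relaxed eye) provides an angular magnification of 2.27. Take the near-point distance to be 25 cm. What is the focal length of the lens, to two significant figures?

11 cm

For the image at infinity, M = D/f.
f = D/M = 25/2.27 = 11.013 cm.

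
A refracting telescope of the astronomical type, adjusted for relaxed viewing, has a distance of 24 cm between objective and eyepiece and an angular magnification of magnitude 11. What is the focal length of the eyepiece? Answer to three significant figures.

2.00 cm

In normal adjustment the tube length equals f_obj + f_eye and |M| = f_obj/f_eye.
So f_obj = 11 f_eye and 11 f_eye + f_eye = 24 cm, giving f_eye = 24/12 = 2.000 cm and f_obj = 22.000 cm.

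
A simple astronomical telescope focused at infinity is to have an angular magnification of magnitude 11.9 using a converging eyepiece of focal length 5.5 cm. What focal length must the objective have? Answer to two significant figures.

65 cm

|M| = f_obj/|f_eye|, so f_obj = |M| x |f_eye| = 11.9 x 5.5 = 65.450 cm.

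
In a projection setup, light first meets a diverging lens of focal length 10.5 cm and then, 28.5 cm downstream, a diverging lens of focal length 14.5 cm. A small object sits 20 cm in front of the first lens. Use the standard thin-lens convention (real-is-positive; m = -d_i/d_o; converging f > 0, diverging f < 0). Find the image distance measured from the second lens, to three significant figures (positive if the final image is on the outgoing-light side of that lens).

Lens 1: 1/d_i1 = 1/f_1 - 1/d_o1 = 1/(-10.5) - 1/20 = -0.14524 cm^-1, so d_i1 = -6.885 cm.
The intermediate image is virtual, 6.885 cm to the left of lens 1, so d_o2 = L - d_i1 = 28.5 - (-6.885) = 35.385 cm.
Lens 2: 1/d_i2 = 1/f_2 - 1/d_o2 = 1/(-14.5) - 1/(35.385) = -0.09723 cm^-1, so d_i2 = -10.285 cm.

-10.3 cm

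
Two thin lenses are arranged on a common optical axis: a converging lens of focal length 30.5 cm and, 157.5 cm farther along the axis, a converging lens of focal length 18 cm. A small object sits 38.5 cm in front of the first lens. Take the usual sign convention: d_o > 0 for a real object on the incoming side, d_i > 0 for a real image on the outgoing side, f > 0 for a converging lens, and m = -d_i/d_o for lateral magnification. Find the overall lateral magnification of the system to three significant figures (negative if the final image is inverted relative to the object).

First lens: d_i1 = 1/(1/30.5 - 1/38.5) = 146.781 cm.
m_1 = -(146.781)/38.5 = -3.8125.
The intermediate image is 146.781 cm to the right of lens 1, so d_o2 = L - d_i1 = 157.5 - 146.781 = 10.719 cm.
Second lens: d_i2 = 1/(1/18 - 1/(10.719)) = -26.498 cm.
m_2 = -(-26.498)/(10.719) = 2.4721.
Total m = m_1 x m_2 = (-3.8125)(2.4721) = -9.4249.

-9.42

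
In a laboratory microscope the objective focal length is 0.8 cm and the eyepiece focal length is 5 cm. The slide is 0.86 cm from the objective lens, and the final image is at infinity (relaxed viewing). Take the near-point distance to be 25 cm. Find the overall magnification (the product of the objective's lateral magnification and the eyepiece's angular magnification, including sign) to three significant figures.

Objective: 1/d_i = 1/f_obj - 1/d_o = 1/0.8 - 1/0.86 = 0.08721 cm^-1, so d_i = 11.467 cm.
m_obj = -d_i/d_o = -11.467/0.86 = -13.333.
Eyepiece angular magnification (image at infinity): M_eye = D/f_e = 25/5 = 5.000.
Overall M = m_obj x M_eye = (-13.333)(5.000) = -66.67.

-66.7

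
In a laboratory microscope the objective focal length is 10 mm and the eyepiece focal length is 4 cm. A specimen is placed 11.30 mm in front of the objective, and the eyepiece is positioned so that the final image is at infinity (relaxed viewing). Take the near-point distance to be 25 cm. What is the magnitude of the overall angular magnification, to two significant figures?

Convert to cm: f_obj = 10 mm = 1 cm; d_o = 11.30 mm = 1.13 cm.
Objective: 1/d_i = 1/f_obj - 1/d_o = 1/1 - 1/1.13 = 0.11504 cm^-1, so d_i = 8.692 cm.
m_obj = -d_i/d_o = -8.692/1.13 = -7.692.
Eyepiece angular magnification (image at infinity): M_eye = D/f_e = 25/4 = 6.250.
Overall M = m_obj x M_eye = (-7.692)(6.250) = -48.08.
|M| = 48.08.

48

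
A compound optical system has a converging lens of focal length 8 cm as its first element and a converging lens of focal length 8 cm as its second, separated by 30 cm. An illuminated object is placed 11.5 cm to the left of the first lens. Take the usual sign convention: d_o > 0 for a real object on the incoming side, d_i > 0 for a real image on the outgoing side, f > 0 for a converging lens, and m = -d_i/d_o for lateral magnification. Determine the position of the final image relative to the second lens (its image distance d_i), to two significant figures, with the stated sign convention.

-6.9 cm

Lens 1: 1/d_i1 = 1/f_1 - 1/d_o1 = 1/8 - 1/11.5 = 0.03804 cm^-1, so d_i1 = 26.286 cm.
That image sits 3.714 cm in front of the second lens, so d_o2 = 3.714 cm.
Lens 2: 1/d_i2 = 1/f_2 - 1/d_o2 = 1/8 - 1/(3.714) = -0.14423 cm^-1, so d_i2 = -6.933 cm.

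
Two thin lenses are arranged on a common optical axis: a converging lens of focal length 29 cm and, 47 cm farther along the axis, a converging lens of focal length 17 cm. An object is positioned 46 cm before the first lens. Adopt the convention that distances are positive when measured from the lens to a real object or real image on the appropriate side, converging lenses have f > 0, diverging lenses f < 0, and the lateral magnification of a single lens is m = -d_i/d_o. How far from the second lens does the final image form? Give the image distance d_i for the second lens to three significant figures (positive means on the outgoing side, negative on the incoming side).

First lens: d_i1 = 1/(1/29 - 1/46) = 78.471 cm.
Since 78.471 cm > 47 cm, the first image lies past the second lens and serves as a virtual object: d_o2 = L - d_i1 = -31.471 cm.
Second lens: d_i2 = 1/(1/17 - 1/(-31.471)) = 11.038 cm.

11.0 cm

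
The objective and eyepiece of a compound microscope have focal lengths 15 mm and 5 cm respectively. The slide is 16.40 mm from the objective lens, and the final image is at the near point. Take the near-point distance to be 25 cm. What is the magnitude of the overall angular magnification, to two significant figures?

Convert to cm: f_obj = 15 mm = 1.5 cm; d_o = 16.40 mm = 1.64 cm.
Objective: 1/d_i = 1/f_obj - 1/d_o = 1/1.5 - 1/1.64 = 0.05691 cm^-1, so d_i = 17.571 cm.
m_obj = -d_i/d_o = -17.571/1.64 = -10.714.
Eyepiece angular magnification (image at near point): M_eye = 1 + D/f_e = 1 + 25/5 = 6.000.
Overall M = m_obj x M_eye = (-10.714)(6.000) = -64.29.
|M| = 64.29.

64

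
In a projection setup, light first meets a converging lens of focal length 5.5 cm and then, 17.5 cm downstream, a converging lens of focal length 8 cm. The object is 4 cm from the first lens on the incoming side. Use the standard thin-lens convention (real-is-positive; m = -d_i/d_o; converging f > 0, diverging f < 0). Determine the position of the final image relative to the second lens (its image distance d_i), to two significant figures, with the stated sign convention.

Applying the thin-lens equation to the first lens, 1/5.5 = 1/4 + 1/d_i1, which gives d_i1 = -14.667 cm.
With d_i1 < 0 the first image is virtual and lies on the object side; the object distance for lens 2 is d_o2 = 17.5 - (-14.667) = 32.167 cm.
Applying the thin-lens equation again with f_2 = 8 cm and d_o2 = 32.167 cm gives d_i2 = 10.648 cm.

11 cm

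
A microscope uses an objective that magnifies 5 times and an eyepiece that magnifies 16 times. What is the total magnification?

80

The overall magnification of a compound microscope is the product of the objective and eyepiece magnifications:
M = M_obj x M_eye = 5 x 16 = 80.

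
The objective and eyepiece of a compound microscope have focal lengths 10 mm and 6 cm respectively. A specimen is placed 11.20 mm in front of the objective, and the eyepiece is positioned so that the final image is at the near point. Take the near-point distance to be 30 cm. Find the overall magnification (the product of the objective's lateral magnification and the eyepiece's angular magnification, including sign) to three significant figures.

-50.0

Convert to cm: f_obj = 10 mm = 1 cm; d_o = 11.20 mm = 1.12 cm.
Objective: 1/d_i = 1/f_obj - 1/d_o = 1/1 - 1/1.12 = 0.10714 cm^-1, so d_i = 9.333 cm.
m_obj = -d_i/d_o = -9.333/1.12 = -8.333.
Eyepiece angular magnification (image at near point): M_eye = 1 + D/f_e = 1 + 30/6 = 6.000.
Overall M = m_obj x M_eye = (-8.333)(6.000) = -50.00.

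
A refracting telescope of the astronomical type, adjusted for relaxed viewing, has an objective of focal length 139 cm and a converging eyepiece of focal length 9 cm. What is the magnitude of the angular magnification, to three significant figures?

|M| = f_obj/|f_eye| = 139/9 = 15.444.

15.4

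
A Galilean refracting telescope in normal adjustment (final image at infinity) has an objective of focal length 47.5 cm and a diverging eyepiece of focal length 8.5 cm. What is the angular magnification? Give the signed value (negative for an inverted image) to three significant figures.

M = -f_obj/f_eye = -47.5/(-8.5) = 5.588.

5.59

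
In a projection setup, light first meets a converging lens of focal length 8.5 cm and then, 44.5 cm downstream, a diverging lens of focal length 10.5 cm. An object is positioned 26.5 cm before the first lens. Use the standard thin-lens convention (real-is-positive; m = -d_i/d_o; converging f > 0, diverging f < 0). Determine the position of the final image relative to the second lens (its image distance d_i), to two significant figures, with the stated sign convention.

-7.9 cm

Lens 1: 1/d_i1 = 1/f_1 - 1/d_o1 = 1/8.5 - 1/26.5 = 0.07991 cm^-1, so d_i1 = 12.514 cm.
Object distance for lens 2: d_o2 = 44.5 - 12.514 = 31.986 cm.
Lens 2: 1/d_i2 = 1/f_2 - 1/d_o2 = 1/(-10.5) - 1/(31.986) = -0.12650 cm^-1, so d_i2 = -7.905 cm.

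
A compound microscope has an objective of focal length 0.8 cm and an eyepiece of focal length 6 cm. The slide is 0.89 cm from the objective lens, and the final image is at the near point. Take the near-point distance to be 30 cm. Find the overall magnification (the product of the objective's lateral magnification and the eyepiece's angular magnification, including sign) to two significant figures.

Objective: 1/d_i = 1/f_obj - 1/d_o = 1/0.8 - 1/0.89 = 0.12640 cm^-1, so d_i = 7.911 cm.
m_obj = -d_i/d_o = -7.911/0.89 = -8.889.
Eyepiece angular magnification (image at near point): M_eye = 1 + D/f_e = 1 + 30/6 = 6.000.
Overall M = m_obj x M_eye = (-8.889)(6.000) = -53.33.

-53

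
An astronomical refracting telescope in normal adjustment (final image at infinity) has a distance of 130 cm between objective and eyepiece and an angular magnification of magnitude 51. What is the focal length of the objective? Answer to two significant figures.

In normal adjustment the tube length equals f_obj + f_eye and |M| = f_obj/f_eye.
So f_obj = 51 f_eye and 51 f_eye + f_eye = 130 cm, giving f_eye = 130/52 = 2.500 cm and f_obj = 127.500 cm.

130 cm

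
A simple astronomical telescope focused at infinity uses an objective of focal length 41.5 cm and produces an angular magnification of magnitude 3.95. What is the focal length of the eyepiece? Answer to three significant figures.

|M| = f_obj/f_eye, so f_eye = f_obj/|M| = 41.5/3.95 = 10.506 cm.

10.5 cm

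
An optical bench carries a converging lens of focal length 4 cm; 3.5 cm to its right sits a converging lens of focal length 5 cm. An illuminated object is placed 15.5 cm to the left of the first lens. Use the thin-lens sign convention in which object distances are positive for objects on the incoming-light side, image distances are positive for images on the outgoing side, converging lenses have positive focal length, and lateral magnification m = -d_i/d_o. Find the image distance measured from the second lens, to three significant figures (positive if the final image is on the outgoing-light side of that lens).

1.37 cm

Lens 1: 1/d_i1 = 1/f_1 - 1/d_o1 = 1/4 - 1/15.5 = 0.18548 cm^-1, so d_i1 = 5.391 cm.
Since 5.391 cm > 3.5 cm, the first image lies past the second lens and serves as a virtual object: d_o2 = L - d_i1 = -1.891 cm.
Lens 2: 1/d_i2 = 1/f_2 - 1/d_o2 = 1/5 - 1/(-1.891) = 0.72874 cm^-1, so d_i2 = 1.372 cm.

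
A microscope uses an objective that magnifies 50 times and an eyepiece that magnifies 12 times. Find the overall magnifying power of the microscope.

The overall magnification of a compound microscope is the product of the objective and eyepiece magnifications:
M = M_obj x M_eye = 50 x 12 = 600.

600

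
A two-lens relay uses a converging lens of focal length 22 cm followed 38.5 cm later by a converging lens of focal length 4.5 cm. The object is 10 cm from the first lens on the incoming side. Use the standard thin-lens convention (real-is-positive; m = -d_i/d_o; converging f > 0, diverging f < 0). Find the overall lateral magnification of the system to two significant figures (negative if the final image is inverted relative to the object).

-0.16

Applying the thin-lens equation to the first lens, 1/22 = 1/10 + 1/d_i1, which gives d_i1 = -18.333 cm.
Its lateral magnification is m_1 = -d_i1/d_o1 = -(-18.333)/10 = 1.8333.
With d_i1 < 0 the first image is virtual and lies on the object side; the object distance for lens 2 is d_o2 = 38.5 - (-18.333) = 56.833 cm.
Applying the thin-lens equation again with f_2 = 4.5 cm and d_o2 = 56.833 cm gives d_i2 = 4.887 cm.
m_2 = -(4.887)/(56.833) = -0.0860.
Overall magnification: m = m_1 m_2 = -0.1576.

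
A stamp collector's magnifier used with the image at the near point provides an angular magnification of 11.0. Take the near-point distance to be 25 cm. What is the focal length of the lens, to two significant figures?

2.5 cm

For the image at the near point, M = 1 + D/f.
f = D/(M - 1) = 25/(11.0 - 1) = 2.500 cm.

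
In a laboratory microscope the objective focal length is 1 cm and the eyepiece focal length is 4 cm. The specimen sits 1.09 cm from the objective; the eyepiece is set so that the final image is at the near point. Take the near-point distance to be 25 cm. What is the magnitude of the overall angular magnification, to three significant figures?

80.6

Objective: 1/d_i = 1/f_obj - 1/d_o = 1/1 - 1/1.09 = 0.08257 cm^-1, so d_i = 12.111 cm.
m_obj = -d_i/d_o = -12.111/1.09 = -11.111.
Eyepiece angular magnification (image at near point): M_eye = 1 + D/f_e = 1 + 25/4 = 7.250.
Overall M = m_obj x M_eye = (-11.111)(7.250) = -80.56.
|M| = 80.56.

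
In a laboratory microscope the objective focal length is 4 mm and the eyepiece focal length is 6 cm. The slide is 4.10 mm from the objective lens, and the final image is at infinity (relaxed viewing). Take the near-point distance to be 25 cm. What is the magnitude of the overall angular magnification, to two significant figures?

170

Convert to cm: f_obj = 4 mm = 0.4 cm; d_o = 4.10 mm = 0.41 cm.
Objective: 1/d_i = 1/f_obj - 1/d_o = 1/0.4 - 1/0.41 = 0.06098 cm^-1, so d_i = 16.400 cm.
m_obj = -d_i/d_o = -16.400/0.41 = -40.000.
Eyepiece angular magnification (image at infinity): M_eye = D/f_e = 25/6 = 4.167.
Overall M = m_obj x M_eye = (-40.000)(4.167) = -166.67.
|M| = 166.67.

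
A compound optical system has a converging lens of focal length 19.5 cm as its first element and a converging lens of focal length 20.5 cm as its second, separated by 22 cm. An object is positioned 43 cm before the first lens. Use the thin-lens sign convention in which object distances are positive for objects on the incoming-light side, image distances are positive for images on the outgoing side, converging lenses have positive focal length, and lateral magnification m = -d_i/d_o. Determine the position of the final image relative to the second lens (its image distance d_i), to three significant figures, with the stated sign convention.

Applying the thin-lens equation to the first lens, 1/19.5 = 1/43 + 1/d_i1, which gives d_i1 = 35.681 cm.
This image would form 35.681 cm past lens 1, i.e. 13.681 cm beyond lens 2, so it is a virtual object for lens 2: d_o2 = 22 - 35.681 = -13.681 cm.
Applying the thin-lens equation again with f_2 = 20.5 cm and d_o2 = -13.681 cm gives d_i2 = 8.205 cm.

8.21 cm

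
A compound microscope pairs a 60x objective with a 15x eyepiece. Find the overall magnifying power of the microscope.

The overall magnification of a compound microscope is the product of the objective and eyepiece magnifications:
M = M_obj x M_eye = 60 x 15 = 900.

900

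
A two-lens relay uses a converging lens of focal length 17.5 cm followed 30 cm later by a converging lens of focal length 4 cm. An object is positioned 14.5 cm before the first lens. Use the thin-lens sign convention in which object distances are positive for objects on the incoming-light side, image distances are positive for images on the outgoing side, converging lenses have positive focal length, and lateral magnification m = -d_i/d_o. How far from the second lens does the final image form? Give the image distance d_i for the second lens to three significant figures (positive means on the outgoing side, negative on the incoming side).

4.14 cm

First lens: d_i1 = 1/(1/17.5 - 1/14.5) = -84.583 cm.
With d_i1 < 0 the first image is virtual and lies on the object side; the object distance for lens 2 is d_o2 = 30 - (-84.583) = 114.583 cm.
Second lens: d_i2 = 1/(1/4 - 1/(114.583)) = 4.145 cm.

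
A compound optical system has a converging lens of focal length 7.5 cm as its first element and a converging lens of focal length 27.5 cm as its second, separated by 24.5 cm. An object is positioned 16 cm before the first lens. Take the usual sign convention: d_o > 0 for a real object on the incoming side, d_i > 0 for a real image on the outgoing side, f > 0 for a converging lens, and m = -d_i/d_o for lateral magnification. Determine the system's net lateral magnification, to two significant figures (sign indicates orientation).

Lens 1: 1/d_i1 = 1/f_1 - 1/d_o1 = 1/7.5 - 1/16 = 0.07083 cm^-1, so d_i1 = 14.118 cm.
m_1 = -(14.118)/16 = -0.8824.
That image sits 10.382 cm in front of the second lens, so d_o2 = 10.382 cm.
Lens 2: 1/d_i2 = 1/f_2 - 1/d_o2 = 1/27.5 - 1/(10.382) = -0.05995 cm^-1, so d_i2 = -16.680 cm.
m_2 = -(-16.680)/(10.382) = 1.6065.
Overall magnification: m = m_1 m_2 = -1.4175.

-1.4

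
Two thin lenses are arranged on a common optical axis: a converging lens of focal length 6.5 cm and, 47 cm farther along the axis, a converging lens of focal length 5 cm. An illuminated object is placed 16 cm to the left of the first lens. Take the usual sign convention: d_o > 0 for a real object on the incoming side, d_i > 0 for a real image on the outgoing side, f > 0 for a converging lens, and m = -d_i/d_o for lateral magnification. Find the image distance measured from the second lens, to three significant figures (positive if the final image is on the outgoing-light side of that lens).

5.81 cm

Applying the thin-lens equation to the first lens, 1/6.5 = 1/16 + 1/d_i1, which gives d_i1 = 10.947 cm.
The intermediate image is 10.947 cm to the right of lens 1, so d_o2 = L - d_i1 = 47 - 10.947 = 36.053 cm.
Applying the thin-lens equation again with f_2 = 5 cm and d_o2 = 36.053 cm gives d_i2 = 5.805 cm.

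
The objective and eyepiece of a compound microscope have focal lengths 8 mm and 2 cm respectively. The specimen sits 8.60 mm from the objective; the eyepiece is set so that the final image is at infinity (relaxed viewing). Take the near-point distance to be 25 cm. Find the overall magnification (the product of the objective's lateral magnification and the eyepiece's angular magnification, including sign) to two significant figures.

Convert to cm: f_obj = 8 mm = 0.8 cm; d_o = 8.60 mm = 0.86 cm.
Objective: 1/d_i = 1/f_obj - 1/d_o = 1/0.8 - 1/0.86 = 0.08721 cm^-1, so d_i = 11.467 cm.
m_obj = -d_i/d_o = -11.467/0.86 = -13.333.
Eyepiece angular magnification (image at infinity): M_eye = D/f_e = 25/2 = 12.500.
Overall M = m_obj x M_eye = (-13.333)(12.500) = -166.67.

-170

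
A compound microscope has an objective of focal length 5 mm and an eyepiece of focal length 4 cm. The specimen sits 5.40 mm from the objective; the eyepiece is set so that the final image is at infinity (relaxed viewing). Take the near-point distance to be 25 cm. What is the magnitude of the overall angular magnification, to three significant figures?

Convert to cm: f_obj = 5 mm = 0.5 cm; d_o = 5.40 mm = 0.54 cm.
Objective: 1/d_i = 1/f_obj - 1/d_o = 1/0.5 - 1/0.54 = 0.14815 cm^-1, so d_i = 6.750 cm.
m_obj = -d_i/d_o = -6.750/0.54 = -12.500.
Eyepiece angular magnification (image at infinity): M_eye = D/f_e = 25/4 = 6.250.
Overall M = m_obj x M_eye = (-12.500)(6.250) = -78.12.
|M| = 78.12.

78.1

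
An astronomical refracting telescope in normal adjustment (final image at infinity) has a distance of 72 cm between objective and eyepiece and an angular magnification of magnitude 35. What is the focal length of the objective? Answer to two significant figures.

In normal adjustment the tube length equals f_obj + f_eye and |M| = f_obj/f_eye.
So f_obj = 35 f_eye and 35 f_eye + f_eye = 72 cm, giving f_eye = 72/36 = 2.000 cm and f_obj = 70.000 cm.

70 cm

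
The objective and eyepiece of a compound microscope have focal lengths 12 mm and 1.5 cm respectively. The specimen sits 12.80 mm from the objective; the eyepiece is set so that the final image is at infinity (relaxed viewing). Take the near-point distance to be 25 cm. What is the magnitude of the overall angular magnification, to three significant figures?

Convert to cm: f_obj = 12 mm = 1.2 cm; d_o = 12.80 mm = 1.28 cm.
Objective: 1/d_i = 1/f_obj - 1/d_o = 1/1.2 - 1/1.28 = 0.05208 cm^-1, so d_i = 19.200 cm.
m_obj = -d_i/d_o = -19.200/1.28 = -15.000.
Eyepiece angular magnification (image at infinity): M_eye = D/f_e = 25/1.5 = 16.667.
Overall M = m_obj x M_eye = (-15.000)(16.667) = -250.00.
|M| = 250.00.

250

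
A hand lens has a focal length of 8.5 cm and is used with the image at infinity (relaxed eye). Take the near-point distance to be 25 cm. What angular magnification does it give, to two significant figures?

M = D/f = 25/8.5 = 2.941.

2.9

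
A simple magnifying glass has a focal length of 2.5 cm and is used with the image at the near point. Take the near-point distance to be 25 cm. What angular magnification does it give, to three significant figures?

11.0

M = 1 + D/f = 1 + 25/2.5 = 11.000.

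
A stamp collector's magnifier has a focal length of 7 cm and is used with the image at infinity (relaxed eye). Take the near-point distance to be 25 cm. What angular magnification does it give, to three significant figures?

3.57

M = D/f = 25/7 = 3.571.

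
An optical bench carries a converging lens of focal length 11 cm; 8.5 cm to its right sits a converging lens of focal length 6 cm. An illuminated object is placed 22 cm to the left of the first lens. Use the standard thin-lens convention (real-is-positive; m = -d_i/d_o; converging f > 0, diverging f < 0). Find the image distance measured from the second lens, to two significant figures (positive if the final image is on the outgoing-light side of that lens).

4.2 cm

First lens: d_i1 = 1/(1/11 - 1/22) = 22.000 cm.
This image would form 22.000 cm past lens 1, i.e. 13.500 cm beyond lens 2, so it is a virtual object for lens 2: d_o2 = 8.5 - 22.000 = -13.500 cm.
Second lens: d_i2 = 1/(1/6 - 1/(-13.500)) = 4.154 cm.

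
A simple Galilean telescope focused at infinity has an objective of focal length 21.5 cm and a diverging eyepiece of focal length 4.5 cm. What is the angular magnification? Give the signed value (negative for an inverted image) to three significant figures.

4.78

M = -f_obj/f_eye = -21.5/(-4.5) = 4.778.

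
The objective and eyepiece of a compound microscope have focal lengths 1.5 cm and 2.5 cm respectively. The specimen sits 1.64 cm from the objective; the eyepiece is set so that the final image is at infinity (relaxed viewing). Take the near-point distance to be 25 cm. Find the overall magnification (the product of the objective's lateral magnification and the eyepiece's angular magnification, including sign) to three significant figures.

Objective: 1/d_i = 1/f_obj - 1/d_o = 1/1.5 - 1/1.64 = 0.05691 cm^-1, so d_i = 17.571 cm.
m_obj = -d_i/d_o = -17.571/1.64 = -10.714.
Eyepiece angular magnification (image at infinity): M_eye = D/f_e = 25/2.5 = 10.000.
Overall M = m_obj x M_eye = (-10.714)(10.000) = -107.14.

-107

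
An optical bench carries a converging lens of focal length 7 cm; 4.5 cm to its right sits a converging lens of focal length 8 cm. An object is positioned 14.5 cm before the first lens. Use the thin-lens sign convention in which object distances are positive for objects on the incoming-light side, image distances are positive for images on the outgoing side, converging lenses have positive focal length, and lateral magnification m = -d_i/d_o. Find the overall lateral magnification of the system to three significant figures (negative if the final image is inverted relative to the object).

-0.438

Lens 1: 1/d_i1 = 1/f_1 - 1/d_o1 = 1/7 - 1/14.5 = 0.07389 cm^-1, so d_i1 = 13.533 cm.
m_1 = -(13.533)/14.5 = -0.9333.
Since 13.533 cm > 4.5 cm, the first image lies past the second lens and serves as a virtual object: d_o2 = L - d_i1 = -9.033 cm.
Lens 2: 1/d_i2 = 1/f_2 - 1/d_o2 = 1/8 - 1/(-9.033) = 0.23570 cm^-1, so d_i2 = 4.243 cm.
m_2 = -(4.243)/(-9.033) = 0.4697.
Overall magnification: m = m_1 m_2 = -0.4384.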